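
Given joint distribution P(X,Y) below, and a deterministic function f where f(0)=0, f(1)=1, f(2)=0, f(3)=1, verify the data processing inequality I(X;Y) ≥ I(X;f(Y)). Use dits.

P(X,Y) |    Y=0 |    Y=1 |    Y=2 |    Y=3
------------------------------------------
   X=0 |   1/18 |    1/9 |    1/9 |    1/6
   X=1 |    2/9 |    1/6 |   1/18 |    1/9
I(X;Y) = 0.0295, I(X;f(Y)) = 0.0034, inequality holds: 0.0295 ≥ 0.0034

Data Processing Inequality: For any Markov chain X → Y → Z, we have I(X;Y) ≥ I(X;Z).

Here Z = f(Y) is a deterministic function of Y, forming X → Y → Z.

Original I(X;Y) = 0.0295 dits

After applying f:
P(X,Z) where Z=f(Y):
- P(X,Z=0) = P(X,Y=0) + P(X,Y=2)
- P(X,Z=1) = P(X,Y=1) + P(X,Y=3)

I(X;Z) = I(X;f(Y)) = 0.0034 dits

Verification: 0.0295 ≥ 0.0034 ✓

Information cannot be created by processing; the function f can only lose information about X.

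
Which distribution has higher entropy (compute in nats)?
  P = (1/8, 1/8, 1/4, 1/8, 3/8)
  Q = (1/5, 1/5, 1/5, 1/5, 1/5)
Q

Computing entropies in nats:
H(P) = 1.4942
H(Q) = 1.6094

Distribution Q has higher entropy.

Intuition: The distribution closer to uniform (more spread out) has higher entropy.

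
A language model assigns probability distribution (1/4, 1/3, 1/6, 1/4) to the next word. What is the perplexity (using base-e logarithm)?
3.8883

Perplexity is e^H (or exp(H) for natural log).

First, H = -Σ p log p = 1.3580 nats
Perplexity = e^1.3580 = 3.8883

Interpretation: The model's uncertainty is equivalent to choosing uniformly among 3.9 options.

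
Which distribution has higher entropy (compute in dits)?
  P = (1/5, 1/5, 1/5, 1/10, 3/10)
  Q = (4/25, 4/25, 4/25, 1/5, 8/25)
Q

Computing entropies in dits:
H(P) = 0.6762
H(Q) = 0.6802

Distribution Q has higher entropy.

Intuition: The distribution closer to uniform (more spread out) has higher entropy.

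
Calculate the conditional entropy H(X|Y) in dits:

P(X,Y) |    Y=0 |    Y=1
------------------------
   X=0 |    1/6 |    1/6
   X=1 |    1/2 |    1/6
0.2632 dits

Using the chain rule: H(X|Y) = H(X,Y) - H(Y)

First, compute H(X,Y) = 0.5396 dits

Marginal P(Y) = (2/3, 1/3)
H(Y) = 0.2764 dits

H(X|Y) = H(X,Y) - H(Y) = 0.5396 - 0.2764 = 0.2632 dits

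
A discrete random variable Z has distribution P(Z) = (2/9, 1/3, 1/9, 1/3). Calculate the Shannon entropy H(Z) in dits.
0.5693 dits

Shannon entropy is H(X) = -Σ p(x) log p(x).

For P = (2/9, 1/3, 1/9, 1/3):
H = -2/9 × log_10(2/9) -1/3 × log_10(1/3) -1/9 × log_10(1/9) -1/3 × log_10(1/3)
H = 0.5693 dits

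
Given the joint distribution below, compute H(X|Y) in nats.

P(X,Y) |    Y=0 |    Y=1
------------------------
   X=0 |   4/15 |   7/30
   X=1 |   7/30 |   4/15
0.6909 nats

Using the chain rule: H(X|Y) = H(X,Y) - H(Y)

First, compute H(X,Y) = 1.3841 nats

Marginal P(Y) = (1/2, 1/2)
H(Y) = 0.6931 nats

H(X|Y) = H(X,Y) - H(Y) = 1.3841 - 0.6931 = 0.6909 nats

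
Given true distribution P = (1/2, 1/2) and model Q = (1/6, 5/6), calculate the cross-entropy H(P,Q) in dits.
0.4287 dits

Cross-entropy: H(P,Q) = -Σ p(x) log q(x)

Alternatively: H(P,Q) = H(P) + D_KL(P||Q)
H(P) = 0.3010 dits
D_KL(P||Q) = 0.1276 dits

H(P,Q) = 0.3010 + 0.1276 = 0.4287 dits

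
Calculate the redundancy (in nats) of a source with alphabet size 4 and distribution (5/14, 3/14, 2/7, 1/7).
0.0526 nats

Redundancy measures how far a source is from maximum entropy:
R = H_max - H(X)

Maximum entropy for 4 symbols: H_max = log_e(4) = 1.3863 nats
Actual entropy: H(X) = 1.3337 nats
Redundancy: R = 1.3863 - 1.3337 = 0.0526 nats

This redundancy represents potential for compression: the source could be compressed by 0.0526 nats per symbol.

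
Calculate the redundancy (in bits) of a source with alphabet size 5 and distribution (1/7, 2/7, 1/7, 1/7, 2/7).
0.0860 bits

Redundancy measures how far a source is from maximum entropy:
R = H_max - H(X)

Maximum entropy for 5 symbols: H_max = log_2(5) = 2.3219 bits
Actual entropy: H(X) = 2.2359 bits
Redundancy: R = 2.3219 - 2.2359 = 0.0860 bits

This redundancy represents potential for compression: the source could be compressed by 0.0860 bits per symbol.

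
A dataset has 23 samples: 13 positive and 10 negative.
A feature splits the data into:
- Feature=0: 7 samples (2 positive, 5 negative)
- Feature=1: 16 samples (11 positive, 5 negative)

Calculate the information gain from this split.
0.1017 bits

Information Gain = H(Y) - H(Y|Feature)

Before split:
P(positive) = 13/23 = 0.5652
H(Y) = 0.9877 bits

After split:
Feature=0: H = 0.8631 bits (weight = 7/23)
Feature=1: H = 0.8960 bits (weight = 16/23)
H(Y|Feature) = (7/23)×0.8631 + (16/23)×0.8960 = 0.8860 bits

Information Gain = 0.9877 - 0.8860 = 0.1017 bits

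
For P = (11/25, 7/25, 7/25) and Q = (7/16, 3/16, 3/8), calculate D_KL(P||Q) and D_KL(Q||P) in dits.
D_KL(P||Q) = 0.0143, D_KL(Q||P) = 0.0138

KL divergence is not symmetric: D_KL(P||Q) ≠ D_KL(Q||P) in general.

D_KL(P||Q) = 0.0143 dits
D_KL(Q||P) = 0.0138 dits

No, they are not equal!

This asymmetry is why KL divergence is not a true distance metric.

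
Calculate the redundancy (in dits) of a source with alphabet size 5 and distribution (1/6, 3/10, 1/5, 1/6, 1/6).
0.0132 dits

Redundancy measures how far a source is from maximum entropy:
R = H_max - H(X)

Maximum entropy for 5 symbols: H_max = log_10(5) = 0.6990 dits
Actual entropy: H(X) = 0.6857 dits
Redundancy: R = 0.6990 - 0.6857 = 0.0132 dits

This redundancy represents potential for compression: the source could be compressed by 0.0132 dits per symbol.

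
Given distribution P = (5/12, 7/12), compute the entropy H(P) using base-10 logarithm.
0.2950 dits

Shannon entropy is H(X) = -Σ p(x) log p(x).

For P = (5/12, 7/12):
H = -5/12 × log_10(5/12) -7/12 × log_10(7/12)
H = 0.2950 dits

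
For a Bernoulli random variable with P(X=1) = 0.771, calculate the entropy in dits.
0.2337 dits

The binary entropy function is:
H(p) = -p log(p) - (1-p) log(1-p)

H(0.771) = -0.771 × log_10(0.771) - 0.229 × log_10(0.229)
H(0.771) = 0.2337 dits

Note: Binary entropy is maximized at p=0.5 (H=1 bit) and minimized at p=0 or p=1 (H=0).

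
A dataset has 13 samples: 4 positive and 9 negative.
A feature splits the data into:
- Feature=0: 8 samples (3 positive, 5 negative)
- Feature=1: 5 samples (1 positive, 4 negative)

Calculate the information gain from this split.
0.0255 bits

Information Gain = H(Y) - H(Y|Feature)

Before split:
P(positive) = 4/13 = 0.3077
H(Y) = 0.8905 bits

After split:
Feature=0: H = 0.9544 bits (weight = 8/13)
Feature=1: H = 0.7219 bits (weight = 5/13)
H(Y|Feature) = (8/13)×0.9544 + (5/13)×0.7219 = 0.8650 bits

Information Gain = 0.8905 - 0.8650 = 0.0255 bits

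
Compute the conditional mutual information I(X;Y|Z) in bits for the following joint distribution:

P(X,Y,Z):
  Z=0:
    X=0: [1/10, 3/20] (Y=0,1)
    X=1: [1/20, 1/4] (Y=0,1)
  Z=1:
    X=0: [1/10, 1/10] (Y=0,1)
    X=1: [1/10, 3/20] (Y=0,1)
0.0304 bits

Conditional mutual information: I(X;Y|Z) = H(X|Z) + H(Y|Z) - H(X,Y|Z)

H(Z) = 0.9928
H(X,Z) = 1.9855 → H(X|Z) = 0.9927
H(Y,Z) = 1.9037 → H(Y|Z) = 0.9109
H(X,Y,Z) = 2.8660 → H(X,Y|Z) = 1.8732

I(X;Y|Z) = 0.9927 + 0.9109 - 1.8732 = 0.0304 bits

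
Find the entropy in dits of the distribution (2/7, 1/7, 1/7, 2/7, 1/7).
0.6731 dits

Shannon entropy is H(X) = -Σ p(x) log p(x).

For P = (2/7, 1/7, 1/7, 2/7, 1/7):
H = -2/7 × log_10(2/7) -1/7 × log_10(1/7) -1/7 × log_10(1/7) -2/7 × log_10(2/7) -1/7 × log_10(1/7)
H = 0.6731 dits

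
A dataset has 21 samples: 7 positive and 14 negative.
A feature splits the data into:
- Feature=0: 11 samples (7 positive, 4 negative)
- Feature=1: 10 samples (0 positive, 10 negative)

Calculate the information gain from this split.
0.4229 bits

Information Gain = H(Y) - H(Y|Feature)

Before split:
P(positive) = 7/21 = 0.3333
H(Y) = 0.9183 bits

After split:
Feature=0: H = 0.9457 bits (weight = 11/21)
Feature=1: H = 0.0000 bits (weight = 10/21)
H(Y|Feature) = (11/21)×0.9457 + (10/21)×0.0000 = 0.4953 bits

Information Gain = 0.9183 - 0.4953 = 0.4229 bits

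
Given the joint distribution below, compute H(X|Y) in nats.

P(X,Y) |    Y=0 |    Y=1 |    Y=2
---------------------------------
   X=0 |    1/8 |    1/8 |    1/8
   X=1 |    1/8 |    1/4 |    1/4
0.6507 nats

Using the chain rule: H(X|Y) = H(X,Y) - H(Y)

First, compute H(X,Y) = 1.7329 nats

Marginal P(Y) = (1/4, 3/8, 3/8)
H(Y) = 1.0822 nats

H(X|Y) = H(X,Y) - H(Y) = 1.7329 - 1.0822 = 0.6507 nats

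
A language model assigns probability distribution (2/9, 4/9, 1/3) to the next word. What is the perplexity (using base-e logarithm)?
2.8888

Perplexity is e^H (or exp(H) for natural log).

First, H = -Σ p log p = 1.0609 nats
Perplexity = e^1.0609 = 2.8888

Interpretation: The model's uncertainty is equivalent to choosing uniformly among 2.9 options.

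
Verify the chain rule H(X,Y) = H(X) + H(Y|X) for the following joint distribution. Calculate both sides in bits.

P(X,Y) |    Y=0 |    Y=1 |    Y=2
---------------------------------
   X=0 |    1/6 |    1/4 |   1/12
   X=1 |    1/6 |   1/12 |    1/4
H(X,Y) = 2.4591, H(X) = 1.0000, H(Y|X) = 1.4591 (all in bits)

Chain rule: H(X,Y) = H(X) + H(Y|X)

Left side — joint entropy directly:
H(X,Y) = -Σ p(x,y) log p(x,y) = 2.4591 bits

Right side — compute H(Y|X) from the conditional distributions:
P(X) = (1/2, 1/2), so H(X) = 1.0000 bits
H(Y|X) = Σ_x P(X=x) · H(Y|X=x):
  P(Y|X=0) = (1/3, 1/2, 1/6), H(Y|X=0) = 1.4591, weight P(X=0) = 1/2
  P(Y|X=1) = (1/3, 1/6, 1/2), H(Y|X=1) = 1.4591, weight P(X=1) = 1/2
H(Y|X) = 1.4591 bits

H(X) + H(Y|X) = 1.0000 + 1.4591 = 2.4591 bits

Both sides equal 2.4591 bits. ✓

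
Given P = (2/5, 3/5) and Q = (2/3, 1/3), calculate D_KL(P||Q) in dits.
0.0644 dits

KL divergence: D_KL(P||Q) = Σ p(x) log(p(x)/q(x))

Computing term by term:
  x=0: 2/5 × log_10[(2/5)/(2/3)] = 2/5 × -0.2218 = -0.0887
  x=1: 3/5 × log_10[(3/5)/(1/3)] = 3/5 × 0.2553 = 0.1532

D_KL(P||Q) = 0.0644 dits

Note: KL divergence is always non-negative and equals 0 iff P = Q.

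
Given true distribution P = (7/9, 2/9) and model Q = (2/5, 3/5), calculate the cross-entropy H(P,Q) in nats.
0.8262 nats

Cross-entropy: H(P,Q) = -Σ p(x) log q(x)

Alternatively: H(P,Q) = H(P) + D_KL(P||Q)
H(P) = 0.5297 nats
D_KL(P||Q) = 0.2965 nats

H(P,Q) = 0.5297 + 0.2965 = 0.8262 nats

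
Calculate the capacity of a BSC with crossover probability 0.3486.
0.0672 bits

For a binary symmetric channel (BSC) with error probability p:
Capacity C = 1 - H(p) bits per symbol

where H(p) = -p log₂(p) - (1-p) log₂(1-p) is the binary entropy function.

H(0.3486) = 0.9328 bits
C = 1 - 0.9328 = 0.0672 bits per symbol

This means we can reliably transmit up to 0.0672 bits of information per channel use.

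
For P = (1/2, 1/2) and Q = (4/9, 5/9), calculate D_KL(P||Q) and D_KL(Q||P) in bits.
D_KL(P||Q) = 0.0090, D_KL(Q||P) = 0.0089

KL divergence is not symmetric: D_KL(P||Q) ≠ D_KL(Q||P) in general.

D_KL(P||Q) = 0.0090 bits
D_KL(Q||P) = 0.0089 bits

No, they are not equal!

This asymmetry is why KL divergence is not a true distance metric.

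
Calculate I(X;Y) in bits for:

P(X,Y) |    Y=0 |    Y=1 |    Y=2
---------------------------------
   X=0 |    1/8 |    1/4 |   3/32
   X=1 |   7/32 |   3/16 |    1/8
0.0256 bits

Mutual information: I(X;Y) = H(X) + H(Y) - H(X,Y)

Marginals:
P(X) = (15/32, 17/32), H(X) = 0.9972 bits
P(Y) = (11/32, 7/16, 7/32), H(Y) = 1.5310 bits

Joint entropy: H(X,Y) = 2.5026 bits

I(X;Y) = 0.9972 + 1.5310 - 2.5026 = 0.0256 bits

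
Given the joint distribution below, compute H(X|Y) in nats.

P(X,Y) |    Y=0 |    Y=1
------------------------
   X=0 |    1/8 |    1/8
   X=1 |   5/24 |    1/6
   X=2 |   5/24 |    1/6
1.0810 nats

Using the chain rule: H(X|Y) = H(X,Y) - H(Y)

First, compute H(X,Y) = 1.7707 nats

Marginal P(Y) = (13/24, 11/24)
H(Y) = 0.6897 nats

H(X|Y) = H(X,Y) - H(Y) = 1.7707 - 0.6897 = 1.0810 nats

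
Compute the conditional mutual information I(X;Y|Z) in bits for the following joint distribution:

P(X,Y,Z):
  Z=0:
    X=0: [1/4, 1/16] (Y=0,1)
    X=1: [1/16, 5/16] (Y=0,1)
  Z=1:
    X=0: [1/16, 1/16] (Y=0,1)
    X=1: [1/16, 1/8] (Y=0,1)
0.2203 bits

Conditional mutual information: I(X;Y|Z) = H(X|Z) + H(Y|Z) - H(X,Y|Z)

H(Z) = 0.8960
H(X,Z) = 1.8829 → H(X|Z) = 0.9868
H(Y,Z) = 1.8829 → H(Y|Z) = 0.9868
H(X,Y,Z) = 2.6494 → H(X,Y|Z) = 1.7534

I(X;Y|Z) = 0.9868 + 0.9868 - 1.7534 = 0.2203 bits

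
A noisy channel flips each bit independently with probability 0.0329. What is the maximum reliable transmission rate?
0.7913 bits

For a binary symmetric channel (BSC) with error probability p:
Capacity C = 1 - H(p) bits per symbol

where H(p) = -p log₂(p) - (1-p) log₂(1-p) is the binary entropy function.

H(0.0329) = 0.2087 bits
C = 1 - 0.2087 = 0.7913 bits per symbol

This means we can reliably transmit up to 0.7913 bits of information per channel use.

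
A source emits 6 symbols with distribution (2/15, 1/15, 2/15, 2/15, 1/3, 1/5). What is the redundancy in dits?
0.0509 dits

Redundancy measures how far a source is from maximum entropy:
R = H_max - H(X)

Maximum entropy for 6 symbols: H_max = log_10(6) = 0.7782 dits
Actual entropy: H(X) = 0.7273 dits
Redundancy: R = 0.7782 - 0.7273 = 0.0509 dits

This redundancy represents potential for compression: the source could be compressed by 0.0509 dits per symbol.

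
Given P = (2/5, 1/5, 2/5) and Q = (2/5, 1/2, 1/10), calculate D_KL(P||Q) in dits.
0.1612 dits

KL divergence: D_KL(P||Q) = Σ p(x) log(p(x)/q(x))

Computing term by term:
  x=0: 2/5 × log_10[(2/5)/(2/5)] = 2/5 × 0.0000 = 0.0000
  x=1: 1/5 × log_10[(1/5)/(1/2)] = 1/5 × -0.3979 = -0.0796
  x=2: 2/5 × log_10[(2/5)/(1/10)] = 2/5 × 0.6021 = 0.2408

D_KL(P||Q) = 0.1612 dits

Note: KL divergence is always non-negative and equals 0 iff P = Q.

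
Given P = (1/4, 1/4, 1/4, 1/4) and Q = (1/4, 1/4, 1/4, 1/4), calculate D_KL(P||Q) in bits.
0.0000 bits

KL divergence: D_KL(P||Q) = Σ p(x) log(p(x)/q(x))

Computing term by term:
  x=0: 1/4 × log_2[(1/4)/(1/4)] = 1/4 × 0.0000 = 0.0000
  x=1: 1/4 × log_2[(1/4)/(1/4)] = 1/4 × 0.0000 = 0.0000
  x=2: 1/4 × log_2[(1/4)/(1/4)] = 1/4 × 0.0000 = 0.0000
  x=3: 1/4 × log_2[(1/4)/(1/4)] = 1/4 × 0.0000 = 0.0000

D_KL(P||Q) = 0.0000 bits

Note: KL divergence is always non-negative and equals 0 iff P = Q.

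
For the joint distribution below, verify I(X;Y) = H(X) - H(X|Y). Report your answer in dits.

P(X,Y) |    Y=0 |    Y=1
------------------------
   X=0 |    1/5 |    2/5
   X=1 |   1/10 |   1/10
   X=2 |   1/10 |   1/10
I(X;Y) = 0.0060 dits

Mutual information has multiple equivalent forms:
- I(X;Y) = H(X) - H(X|Y)
- I(X;Y) = H(Y) - H(Y|X)
- I(X;Y) = H(X) + H(Y) - H(X,Y)

Computing all quantities:
H(X) = 0.4127, H(Y) = 0.2923, H(X,Y) = 0.6990
H(X|Y) = 0.4067, H(Y|X) = 0.2863

Verification:
H(X) - H(X|Y) = 0.4127 - 0.4067 = 0.0060
H(Y) - H(Y|X) = 0.2923 - 0.2863 = 0.0060
H(X) + H(Y) - H(X,Y) = 0.4127 + 0.2923 - 0.6990 = 0.0060

All forms give I(X;Y) = 0.0060 dits. ✓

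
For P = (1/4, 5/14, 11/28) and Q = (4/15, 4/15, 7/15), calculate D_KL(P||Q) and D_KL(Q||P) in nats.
D_KL(P||Q) = 0.0206, D_KL(Q||P) = 0.0197

KL divergence is not symmetric: D_KL(P||Q) ≠ D_KL(Q||P) in general.

D_KL(P||Q) = 0.0206 nats
D_KL(Q||P) = 0.0197 nats

No, they are not equal!

This asymmetry is why KL divergence is not a true distance metric.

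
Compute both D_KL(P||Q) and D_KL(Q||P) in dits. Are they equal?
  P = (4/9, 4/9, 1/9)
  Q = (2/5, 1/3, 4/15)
D_KL(P||Q) = 0.0336, D_KL(Q||P) = 0.0414

KL divergence is not symmetric: D_KL(P||Q) ≠ D_KL(Q||P) in general.

D_KL(P||Q) = 0.0336 dits
D_KL(Q||P) = 0.0414 dits

No, they are not equal!

This asymmetry is why KL divergence is not a true distance metric.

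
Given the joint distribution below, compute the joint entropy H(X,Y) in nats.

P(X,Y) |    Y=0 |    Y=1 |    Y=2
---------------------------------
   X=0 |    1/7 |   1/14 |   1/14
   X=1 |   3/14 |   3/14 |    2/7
1.6731 nats

Joint entropy is H(X,Y) = -Σ_{x,y} p(x,y) log p(x,y).

Summing over all non-zero entries:
H(X,Y) = -[1/7·log_e(1/7) + 1/14·log_e(1/14) + 1/14·log_e(1/14) + 3/14·log_e(3/14) + 3/14·log_e(3/14) + 2/7·log_e(2/7)]
H(X,Y) = 1.6731 nats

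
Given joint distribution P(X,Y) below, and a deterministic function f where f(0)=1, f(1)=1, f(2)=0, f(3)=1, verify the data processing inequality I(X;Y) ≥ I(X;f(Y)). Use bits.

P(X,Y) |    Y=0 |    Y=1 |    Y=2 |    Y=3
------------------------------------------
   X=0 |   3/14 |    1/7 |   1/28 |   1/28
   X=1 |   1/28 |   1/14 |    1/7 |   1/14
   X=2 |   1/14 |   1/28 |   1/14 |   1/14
I(X;Y) = 0.1955, I(X;f(Y)) = 0.0996, inequality holds: 0.1955 ≥ 0.0996

Data Processing Inequality: For any Markov chain X → Y → Z, we have I(X;Y) ≥ I(X;Z).

Here Z = f(Y) is a deterministic function of Y, forming X → Y → Z.

Original I(X;Y) = 0.1955 bits

After applying f:
P(X,Z) where Z=f(Y):
- P(X,Z=0) = P(X,Y=2)
- P(X,Z=1) = P(X,Y=0) + P(X,Y=1) + P(X,Y=3)

I(X;Z) = I(X;f(Y)) = 0.0996 bits

Verification: 0.1955 ≥ 0.0996 ✓

Information cannot be created by processing; the function f can only lose information about X.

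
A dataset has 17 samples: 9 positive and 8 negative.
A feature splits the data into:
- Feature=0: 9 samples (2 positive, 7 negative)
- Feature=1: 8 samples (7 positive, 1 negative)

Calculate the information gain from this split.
0.3371 bits

Information Gain = H(Y) - H(Y|Feature)

Before split:
P(positive) = 9/17 = 0.5294
H(Y) = 0.9975 bits

After split:
Feature=0: H = 0.7642 bits (weight = 9/17)
Feature=1: H = 0.5436 bits (weight = 8/17)
H(Y|Feature) = (9/17)×0.7642 + (8/17)×0.5436 = 0.6604 bits

Information Gain = 0.9975 - 0.6604 = 0.3371 bits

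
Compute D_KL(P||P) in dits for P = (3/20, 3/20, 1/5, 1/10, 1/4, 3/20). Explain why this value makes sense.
0.0000 dits

KL divergence satisfies the Gibbs inequality: D_KL(P||Q) ≥ 0 for all distributions P, Q.

D_KL(P||Q) = Σ p(x) log(p(x)/q(x))
Each term is p(x) × log_10(p(x)/p(x)) = p(x) × log_10(1) = 0, so the sum is 0.
D_KL(P||Q) = 0.0000 dits

When P = Q, the KL divergence is exactly 0, as there is no 'divergence' between identical distributions.

This non-negativity is a fundamental property: relative entropy cannot be negative because it measures how different Q is from P.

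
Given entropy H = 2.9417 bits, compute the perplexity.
7.6832

Perplexity is 2^H (or exp(H) for natural log).

H = 2.9417 bits
Perplexity = 2^2.9417 = 7.6832

Interpretation: The model's uncertainty is equivalent to choosing uniformly among 7.7 options.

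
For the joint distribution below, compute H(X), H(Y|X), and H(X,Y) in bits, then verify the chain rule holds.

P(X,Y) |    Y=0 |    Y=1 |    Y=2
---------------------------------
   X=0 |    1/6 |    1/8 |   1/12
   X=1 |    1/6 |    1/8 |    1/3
H(X,Y) = 2.4387, H(X) = 0.9544, H(Y|X) = 1.4843 (all in bits)

Chain rule: H(X,Y) = H(X) + H(Y|X)

Left side — joint entropy directly:
H(X,Y) = -Σ p(x,y) log p(x,y) = 2.4387 bits

Right side — compute H(Y|X) from the conditional distributions:
P(X) = (3/8, 5/8), so H(X) = 0.9544 bits
H(Y|X) = Σ_x P(X=x) · H(Y|X=x):
  P(Y|X=0) = (4/9, 1/3, 2/9), H(Y|X=0) = 1.5305, weight P(X=0) = 3/8
  P(Y|X=1) = (4/15, 1/5, 8/15), H(Y|X=1) = 1.4566, weight P(X=1) = 5/8
H(Y|X) = 1.4843 bits

H(X) + H(Y|X) = 0.9544 + 1.4843 = 2.4387 bits

Both sides equal 2.4387 bits. ✓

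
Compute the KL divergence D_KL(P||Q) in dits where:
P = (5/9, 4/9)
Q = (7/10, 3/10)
0.0201 dits

KL divergence: D_KL(P||Q) = Σ p(x) log(p(x)/q(x))

Computing term by term:
  x=0: 5/9 × log_10[(5/9)/(7/10)] = 5/9 × -0.1004 = -0.0558
  x=1: 4/9 × log_10[(4/9)/(3/10)] = 4/9 × 0.1707 = 0.0759

D_KL(P||Q) = 0.0201 dits

Note: KL divergence is always non-negative and equals 0 iff P = Q.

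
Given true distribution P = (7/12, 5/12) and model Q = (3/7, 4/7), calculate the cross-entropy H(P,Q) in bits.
1.0495 bits

Cross-entropy: H(P,Q) = -Σ p(x) log q(x)

Alternatively: H(P,Q) = H(P) + D_KL(P||Q)
H(P) = 0.9799 bits
D_KL(P||Q) = 0.0696 bits

H(P,Q) = 0.9799 + 0.0696 = 1.0495 bits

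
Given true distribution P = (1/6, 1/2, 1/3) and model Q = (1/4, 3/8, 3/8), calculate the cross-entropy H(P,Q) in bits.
1.5125 bits

Cross-entropy: H(P,Q) = -Σ p(x) log q(x)

Alternatively: H(P,Q) = H(P) + D_KL(P||Q)
H(P) = 1.4591 bits
D_KL(P||Q) = 0.0534 bits

H(P,Q) = 1.4591 + 0.0534 = 1.5125 bits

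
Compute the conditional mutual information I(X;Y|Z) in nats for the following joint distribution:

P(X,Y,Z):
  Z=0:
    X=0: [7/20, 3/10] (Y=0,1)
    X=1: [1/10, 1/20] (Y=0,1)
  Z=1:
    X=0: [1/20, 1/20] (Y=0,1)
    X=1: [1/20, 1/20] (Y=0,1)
0.0042 nats

Conditional mutual information: I(X;Y|Z) = H(X|Z) + H(Y|Z) - H(X,Y|Z)

H(Z) = 0.5004
H(X,Z) = 1.0251 → H(X|Z) = 0.5247
H(Y,Z) = 1.1873 → H(Y|Z) = 0.6869
H(X,Y,Z) = 1.7078 → H(X,Y|Z) = 1.2074

I(X;Y|Z) = 0.5247 + 0.6869 - 1.2074 = 0.0042 nats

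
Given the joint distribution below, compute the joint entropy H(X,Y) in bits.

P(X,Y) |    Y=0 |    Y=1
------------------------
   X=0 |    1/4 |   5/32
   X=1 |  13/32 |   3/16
1.8992 bits

Joint entropy is H(X,Y) = -Σ_{x,y} p(x,y) log p(x,y).

Summing over all non-zero entries:
H(X,Y) = -[1/4·log_2(1/4) + 5/32·log_2(5/32) + 13/32·log_2(13/32) + 3/16·log_2(3/16)]
H(X,Y) = 1.8992 bits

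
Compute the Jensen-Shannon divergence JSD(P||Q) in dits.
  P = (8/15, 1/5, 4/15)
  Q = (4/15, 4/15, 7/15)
0.0169 dits

Jensen-Shannon divergence is:
JSD(P||Q) = 0.5 × D_KL(P||M) + 0.5 × D_KL(Q||M)
where M = 0.5 × (P + Q) is the mixture distribution.

M = 0.5 × (8/15, 1/5, 4/15) + 0.5 × (4/15, 4/15, 7/15) = (2/5, 7/30, 11/30)

D_KL(P||M) = 0.0164 dits
D_KL(Q||M) = 0.0174 dits

JSD(P||Q) = 0.5 × 0.0164 + 0.5 × 0.0174 = 0.0169 dits

Unlike KL divergence, JSD is symmetric and bounded: 0 ≤ JSD ≤ log(2).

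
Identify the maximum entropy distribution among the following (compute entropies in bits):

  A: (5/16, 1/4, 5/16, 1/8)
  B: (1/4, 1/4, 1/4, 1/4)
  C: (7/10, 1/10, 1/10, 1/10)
B

For a discrete distribution over n outcomes, entropy is maximized by the uniform distribution.

Computing entropies:
H(A) = 1.9238 bits
H(B) = 2.0000 bits
H(C) = 1.3568 bits

The uniform distribution (where all probabilities equal 1/4) achieves the maximum entropy of log_2(4) = 2.0000 bits.

Distribution B has the highest entropy.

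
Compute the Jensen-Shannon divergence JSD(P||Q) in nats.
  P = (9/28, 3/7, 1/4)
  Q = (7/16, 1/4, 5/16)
0.0181 nats

Jensen-Shannon divergence is:
JSD(P||Q) = 0.5 × D_KL(P||M) + 0.5 × D_KL(Q||M)
where M = 0.5 × (P + Q) is the mixture distribution.

M = 0.5 × (9/28, 3/7, 1/4) + 0.5 × (7/16, 1/4, 5/16) = (0.379464, 0.339286, 9/32)

D_KL(P||M) = 0.0173 nats
D_KL(Q||M) = 0.0188 nats

JSD(P||Q) = 0.5 × 0.0173 + 0.5 × 0.0188 = 0.0181 nats

Unlike KL divergence, JSD is symmetric and bounded: 0 ≤ JSD ≤ log(2).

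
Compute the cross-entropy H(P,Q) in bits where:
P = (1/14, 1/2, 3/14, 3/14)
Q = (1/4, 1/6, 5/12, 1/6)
2.2599 bits

Cross-entropy: H(P,Q) = -Σ p(x) log q(x)

Alternatively: H(P,Q) = H(P) + D_KL(P||Q)
H(P) = 1.7244 bits
D_KL(P||Q) = 0.5355 bits

H(P,Q) = 1.7244 + 0.5355 = 2.2599 bits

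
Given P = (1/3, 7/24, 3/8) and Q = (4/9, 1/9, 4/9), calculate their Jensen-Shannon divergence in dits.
0.0115 dits

Jensen-Shannon divergence is:
JSD(P||Q) = 0.5 × D_KL(P||M) + 0.5 × D_KL(Q||M)
where M = 0.5 × (P + Q) is the mixture distribution.

M = 0.5 × (1/3, 7/24, 3/8) + 0.5 × (4/9, 1/9, 4/9) = (7/18, 0.201389, 0.409722)

D_KL(P||M) = 0.0102 dits
D_KL(Q||M) = 0.0128 dits

JSD(P||Q) = 0.5 × 0.0102 + 0.5 × 0.0128 = 0.0115 dits

Unlike KL divergence, JSD is symmetric and bounded: 0 ≤ JSD ≤ log(2).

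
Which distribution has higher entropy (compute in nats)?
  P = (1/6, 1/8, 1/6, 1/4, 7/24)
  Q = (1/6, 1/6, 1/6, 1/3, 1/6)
P

Computing entropies in nats:
H(P) = 1.5631
H(Q) = 1.5607

Distribution P has higher entropy.

Intuition: The distribution closer to uniform (more spread out) has higher entropy.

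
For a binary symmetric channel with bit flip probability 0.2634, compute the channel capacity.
0.1682 bits

For a binary symmetric channel (BSC) with error probability p:
Capacity C = 1 - H(p) bits per symbol

where H(p) = -p log₂(p) - (1-p) log₂(1-p) is the binary entropy function.

H(0.2634) = 0.8318 bits
C = 1 - 0.8318 = 0.1682 bits per symbol

This means we can reliably transmit up to 0.1682 bits of information per channel use.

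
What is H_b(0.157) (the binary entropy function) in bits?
0.6271 bits

The binary entropy function is:
H(p) = -p log(p) - (1-p) log(1-p)

H(0.157) = -0.157 × log_2(0.157) - 0.843 × log_2(0.843)
H(0.157) = 0.6271 bits

Note: Binary entropy is maximized at p=0.5 (H=1 bit) and minimized at p=0 or p=1 (H=0).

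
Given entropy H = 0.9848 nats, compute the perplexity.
2.6773

Perplexity is e^H (or exp(H) for natural log).

H = 0.9848 nats
Perplexity = e^0.9848 = 2.6773

Interpretation: The model's uncertainty is equivalent to choosing uniformly among 2.7 options.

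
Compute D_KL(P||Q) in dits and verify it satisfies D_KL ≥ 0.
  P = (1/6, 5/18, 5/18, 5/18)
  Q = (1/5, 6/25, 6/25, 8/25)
0.0050 dits

KL divergence satisfies the Gibbs inequality: D_KL(P||Q) ≥ 0 for all distributions P, Q.

D_KL(P||Q) = Σ p(x) log(p(x)/q(x))
Term by term:
  x=0: 1/6 × log_10[(1/6)/(1/5)] = -0.0132
  x=1: 5/18 × log_10[(5/18)/(6/25)] = 0.0176
  x=2: 5/18 × log_10[(5/18)/(6/25)] = 0.0176
  x=3: 5/18 × log_10[(5/18)/(8/25)] = -0.0171
D_KL(P||Q) = 0.0050 dits

D_KL(P||Q) = 0.0050 ≥ 0 ✓

This non-negativity is a fundamental property: relative entropy cannot be negative because it measures how different Q is from P.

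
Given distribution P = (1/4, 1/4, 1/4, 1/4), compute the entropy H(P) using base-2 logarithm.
2.0000 bits

Shannon entropy is H(X) = -Σ p(x) log p(x).

For P = (1/4, 1/4, 1/4, 1/4):
H = -1/4 × log_2(1/4) -1/4 × log_2(1/4) -1/4 × log_2(1/4) -1/4 × log_2(1/4)
H = 2.0000 bits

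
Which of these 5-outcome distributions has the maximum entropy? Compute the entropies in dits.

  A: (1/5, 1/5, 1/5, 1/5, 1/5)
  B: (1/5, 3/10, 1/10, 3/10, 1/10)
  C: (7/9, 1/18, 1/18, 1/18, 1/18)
A

For a discrete distribution over n outcomes, entropy is maximized by the uniform distribution.

Computing entropies:
H(A) = 0.6990 dits
H(B) = 0.6535 dits
H(C) = 0.3638 dits

The uniform distribution (where all probabilities equal 1/5) achieves the maximum entropy of log_10(5) = 0.6990 dits.

Distribution A has the highest entropy.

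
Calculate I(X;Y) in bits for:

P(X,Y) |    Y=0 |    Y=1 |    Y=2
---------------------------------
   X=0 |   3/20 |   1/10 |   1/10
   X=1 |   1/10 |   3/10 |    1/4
0.0647 bits

Mutual information: I(X;Y) = H(X) + H(Y) - H(X,Y)

Marginals:
P(X) = (7/20, 13/20), H(X) = 0.9341 bits
P(Y) = (1/4, 2/5, 7/20), H(Y) = 1.5589 bits

Joint entropy: H(X,Y) = 2.4282 bits

I(X;Y) = 0.9341 + 1.5589 - 2.4282 = 0.0647 bits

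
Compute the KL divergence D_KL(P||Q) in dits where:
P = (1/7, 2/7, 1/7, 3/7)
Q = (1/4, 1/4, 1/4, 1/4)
0.0475 dits

KL divergence: D_KL(P||Q) = Σ p(x) log(p(x)/q(x))

Computing term by term:
  x=0: 1/7 × log_10[(1/7)/(1/4)] = 1/7 × -0.2430 = -0.0347
  x=1: 2/7 × log_10[(2/7)/(1/4)] = 2/7 × 0.0580 = 0.0166
  x=2: 1/7 × log_10[(1/7)/(1/4)] = 1/7 × -0.2430 = -0.0347
  x=3: 3/7 × log_10[(3/7)/(1/4)] = 3/7 × 0.2341 = 0.1003

D_KL(P||Q) = 0.0475 dits

Note: KL divergence is always non-negative and equals 0 iff P = Q.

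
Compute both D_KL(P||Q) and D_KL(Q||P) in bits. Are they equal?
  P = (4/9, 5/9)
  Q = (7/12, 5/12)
D_KL(P||Q) = 0.0562, D_KL(Q||P) = 0.0559

KL divergence is not symmetric: D_KL(P||Q) ≠ D_KL(Q||P) in general.

D_KL(P||Q) = 0.0562 bits
D_KL(Q||P) = 0.0559 bits

No, they are not equal!

This asymmetry is why KL divergence is not a true distance metric.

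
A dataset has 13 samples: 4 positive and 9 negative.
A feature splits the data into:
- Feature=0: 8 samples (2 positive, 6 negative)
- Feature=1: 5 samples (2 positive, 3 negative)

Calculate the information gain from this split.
0.0178 bits

Information Gain = H(Y) - H(Y|Feature)

Before split:
P(positive) = 4/13 = 0.3077
H(Y) = 0.8905 bits

After split:
Feature=0: H = 0.8113 bits (weight = 8/13)
Feature=1: H = 0.9710 bits (weight = 5/13)
H(Y|Feature) = (8/13)×0.8113 + (5/13)×0.9710 = 0.8727 bits

Information Gain = 0.8905 - 0.8727 = 0.0178 bits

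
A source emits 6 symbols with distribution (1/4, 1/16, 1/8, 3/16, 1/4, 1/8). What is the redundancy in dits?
0.0398 dits

Redundancy measures how far a source is from maximum entropy:
R = H_max - H(X)

Maximum entropy for 6 symbols: H_max = log_10(6) = 0.7782 dits
Actual entropy: H(X) = 0.7384 dits
Redundancy: R = 0.7782 - 0.7384 = 0.0398 dits

This redundancy represents potential for compression: the source could be compressed by 0.0398 dits per symbol.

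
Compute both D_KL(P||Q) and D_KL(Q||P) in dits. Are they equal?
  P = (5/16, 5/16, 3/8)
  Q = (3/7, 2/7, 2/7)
D_KL(P||Q) = 0.0136, D_KL(Q||P) = 0.0139

KL divergence is not symmetric: D_KL(P||Q) ≠ D_KL(Q||P) in general.

D_KL(P||Q) = 0.0136 dits
D_KL(Q||P) = 0.0139 dits

No, they are not equal!

This asymmetry is why KL divergence is not a true distance metric.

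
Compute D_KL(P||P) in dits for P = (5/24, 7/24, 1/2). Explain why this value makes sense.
0.0000 dits

KL divergence satisfies the Gibbs inequality: D_KL(P||Q) ≥ 0 for all distributions P, Q.

D_KL(P||Q) = Σ p(x) log(p(x)/q(x))
Each term is p(x) × log_10(p(x)/p(x)) = p(x) × log_10(1) = 0, so the sum is 0.
D_KL(P||Q) = 0.0000 dits

When P = Q, the KL divergence is exactly 0, as there is no 'divergence' between identical distributions.

This non-negativity is a fundamental property: relative entropy cannot be negative because it measures how different Q is from P.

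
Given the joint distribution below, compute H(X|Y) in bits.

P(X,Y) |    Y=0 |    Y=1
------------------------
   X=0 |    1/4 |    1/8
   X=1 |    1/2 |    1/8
0.9387 bits

Using the chain rule: H(X|Y) = H(X,Y) - H(Y)

First, compute H(X,Y) = 1.7500 bits

Marginal P(Y) = (3/4, 1/4)
H(Y) = 0.8113 bits

H(X|Y) = H(X,Y) - H(Y) = 1.7500 - 0.8113 = 0.9387 bits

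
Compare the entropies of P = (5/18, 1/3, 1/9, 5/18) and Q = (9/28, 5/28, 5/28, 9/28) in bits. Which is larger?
Q

Computing entropies in bits:
H(P) = 1.9072
H(Q) = 1.9403

Distribution Q has higher entropy.

Intuition: The distribution closer to uniform (more spread out) has higher entropy.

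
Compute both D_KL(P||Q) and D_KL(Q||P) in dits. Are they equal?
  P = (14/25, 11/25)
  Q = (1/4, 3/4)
D_KL(P||Q) = 0.0942, D_KL(Q||P) = 0.0861

KL divergence is not symmetric: D_KL(P||Q) ≠ D_KL(Q||P) in general.

D_KL(P||Q) = 0.0942 dits
D_KL(Q||P) = 0.0861 dits

No, they are not equal!

This asymmetry is why KL divergence is not a true distance metric.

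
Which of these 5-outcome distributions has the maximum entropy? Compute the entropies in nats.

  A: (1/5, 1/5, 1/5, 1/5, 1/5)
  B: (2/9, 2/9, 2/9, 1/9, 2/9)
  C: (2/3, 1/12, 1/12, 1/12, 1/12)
A

For a discrete distribution over n outcomes, entropy is maximized by the uniform distribution.

Computing entropies:
H(A) = 1.6094 nats
H(B) = 1.5811 nats
H(C) = 1.0986 nats

The uniform distribution (where all probabilities equal 1/5) achieves the maximum entropy of log_e(5) = 1.6094 nats.

Distribution A has the highest entropy.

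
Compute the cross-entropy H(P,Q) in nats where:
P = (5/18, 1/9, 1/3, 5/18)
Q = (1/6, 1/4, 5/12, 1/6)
1.4413 nats

Cross-entropy: H(P,Q) = -Σ p(x) log q(x)

Alternatively: H(P,Q) = H(P) + D_KL(P||Q)
H(P) = 1.3220 nats
D_KL(P||Q) = 0.1193 nats

H(P,Q) = 1.3220 + 0.1193 = 1.4413 nats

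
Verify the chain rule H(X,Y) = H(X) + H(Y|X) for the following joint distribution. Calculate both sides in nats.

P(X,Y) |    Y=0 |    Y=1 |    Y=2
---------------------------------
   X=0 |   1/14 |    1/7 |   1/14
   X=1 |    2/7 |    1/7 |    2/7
H(X,Y) = 1.6488, H(X) = 0.5983, H(Y|X) = 1.0506 (all in nats)

Chain rule: H(X,Y) = H(X) + H(Y|X)

Left side — joint entropy directly:
H(X,Y) = -Σ p(x,y) log p(x,y) = 1.6488 nats

Right side — compute H(Y|X) from the conditional distributions:
P(X) = (2/7, 5/7), so H(X) = 0.5983 nats
H(Y|X) = Σ_x P(X=x) · H(Y|X=x):
  P(Y|X=0) = (1/4, 1/2, 1/4), H(Y|X=0) = 1.0397, weight P(X=0) = 2/7
  P(Y|X=1) = (2/5, 1/5, 2/5), H(Y|X=1) = 1.0549, weight P(X=1) = 5/7
H(Y|X) = 1.0506 nats

H(X) + H(Y|X) = 0.5983 + 1.0506 = 1.6488 nats

Both sides equal 1.6488 nats. ✓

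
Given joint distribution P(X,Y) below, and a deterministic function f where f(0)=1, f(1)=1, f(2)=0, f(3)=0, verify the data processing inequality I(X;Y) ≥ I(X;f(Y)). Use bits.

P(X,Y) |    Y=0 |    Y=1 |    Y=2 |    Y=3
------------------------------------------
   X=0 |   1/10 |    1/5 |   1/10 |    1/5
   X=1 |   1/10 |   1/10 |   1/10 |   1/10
I(X;Y) = 0.0200, I(X;f(Y)) = 0.0000, inequality holds: 0.0200 ≥ 0.0000

Data Processing Inequality: For any Markov chain X → Y → Z, we have I(X;Y) ≥ I(X;Z).

Here Z = f(Y) is a deterministic function of Y, forming X → Y → Z.

Original I(X;Y) = 0.0200 bits

After applying f:
P(X,Z) where Z=f(Y):
- P(X,Z=0) = P(X,Y=2) + P(X,Y=3)
- P(X,Z=1) = P(X,Y=0) + P(X,Y=1)

I(X;Z) = I(X;f(Y)) = 0.0000 bits

Verification: 0.0200 ≥ 0.0000 ✓

Information cannot be created by processing; the function f can only lose information about X.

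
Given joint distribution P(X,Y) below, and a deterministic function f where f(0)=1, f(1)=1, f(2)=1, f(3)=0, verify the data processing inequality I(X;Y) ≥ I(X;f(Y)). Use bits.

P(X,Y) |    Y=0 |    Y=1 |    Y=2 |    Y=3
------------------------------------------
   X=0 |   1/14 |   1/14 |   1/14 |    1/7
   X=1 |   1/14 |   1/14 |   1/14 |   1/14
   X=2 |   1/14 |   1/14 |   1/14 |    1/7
I(X;Y) = 0.0150, I(X;f(Y)) = 0.0150, inequality holds: 0.0150 ≥ 0.0150

Data Processing Inequality: For any Markov chain X → Y → Z, we have I(X;Y) ≥ I(X;Z).

Here Z = f(Y) is a deterministic function of Y, forming X → Y → Z.

Original I(X;Y) = 0.0150 bits

After applying f:
P(X,Z) where Z=f(Y):
- P(X,Z=0) = P(X,Y=3)
- P(X,Z=1) = P(X,Y=0) + P(X,Y=1) + P(X,Y=2)

I(X;Z) = I(X;f(Y)) = 0.0150 bits

Verification: 0.0150 ≥ 0.0150 ✓

Information cannot be created by processing; the function f can only lose information about X.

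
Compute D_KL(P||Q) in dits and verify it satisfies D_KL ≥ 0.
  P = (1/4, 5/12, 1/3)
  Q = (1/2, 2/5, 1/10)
0.1064 dits

KL divergence satisfies the Gibbs inequality: D_KL(P||Q) ≥ 0 for all distributions P, Q.

D_KL(P||Q) = Σ p(x) log(p(x)/q(x))
Term by term:
  x=0: 1/4 × log_10[(1/4)/(1/2)] = -0.0753
  x=1: 5/12 × log_10[(5/12)/(2/5)] = 0.0074
  x=2: 1/3 × log_10[(1/3)/(1/10)] = 0.1743
D_KL(P||Q) = 0.1064 dits

D_KL(P||Q) = 0.1064 ≥ 0 ✓

This non-negativity is a fundamental property: relative entropy cannot be negative because it measures how different Q is from P.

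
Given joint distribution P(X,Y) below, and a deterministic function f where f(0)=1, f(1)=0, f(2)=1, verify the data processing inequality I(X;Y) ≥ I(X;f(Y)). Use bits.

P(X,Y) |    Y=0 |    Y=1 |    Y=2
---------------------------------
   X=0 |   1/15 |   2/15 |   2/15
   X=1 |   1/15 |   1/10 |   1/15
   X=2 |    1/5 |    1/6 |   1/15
I(X;Y) = 0.0622, I(X;f(Y)) = 0.0009, inequality holds: 0.0622 ≥ 0.0009

Data Processing Inequality: For any Markov chain X → Y → Z, we have I(X;Y) ≥ I(X;Z).

Here Z = f(Y) is a deterministic function of Y, forming X → Y → Z.

Original I(X;Y) = 0.0622 bits

After applying f:
P(X,Z) where Z=f(Y):
- P(X,Z=0) = P(X,Y=1)
- P(X,Z=1) = P(X,Y=0) + P(X,Y=2)

I(X;Z) = I(X;f(Y)) = 0.0009 bits

Verification: 0.0622 ≥ 0.0009 ✓

Information cannot be created by processing; the function f can only lose information about X.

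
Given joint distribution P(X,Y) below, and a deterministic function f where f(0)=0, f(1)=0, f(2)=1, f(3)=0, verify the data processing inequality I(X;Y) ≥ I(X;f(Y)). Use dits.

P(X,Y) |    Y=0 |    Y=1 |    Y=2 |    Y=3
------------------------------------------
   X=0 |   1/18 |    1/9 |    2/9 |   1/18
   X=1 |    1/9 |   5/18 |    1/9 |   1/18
I(X;Y) = 0.0256, I(X;f(Y)) = 0.0219, inequality holds: 0.0256 ≥ 0.0219

Data Processing Inequality: For any Markov chain X → Y → Z, we have I(X;Y) ≥ I(X;Z).

Here Z = f(Y) is a deterministic function of Y, forming X → Y → Z.

Original I(X;Y) = 0.0256 dits

After applying f:
P(X,Z) where Z=f(Y):
- P(X,Z=0) = P(X,Y=0) + P(X,Y=1) + P(X,Y=3)
- P(X,Z=1) = P(X,Y=2)

I(X;Z) = I(X;f(Y)) = 0.0219 dits

Verification: 0.0256 ≥ 0.0219 ✓

Information cannot be created by processing; the function f can only lose information about X.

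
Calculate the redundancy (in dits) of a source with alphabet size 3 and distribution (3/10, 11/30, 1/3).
0.0015 dits

Redundancy measures how far a source is from maximum entropy:
R = H_max - H(X)

Maximum entropy for 3 symbols: H_max = log_10(3) = 0.4771 dits
Actual entropy: H(X) = 0.4757 dits
Redundancy: R = 0.4771 - 0.4757 = 0.0015 dits

This redundancy represents potential for compression: the source could be compressed by 0.0015 dits per symbol.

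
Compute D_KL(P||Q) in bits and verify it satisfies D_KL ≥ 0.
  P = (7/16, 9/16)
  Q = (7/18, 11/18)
0.0071 bits

KL divergence satisfies the Gibbs inequality: D_KL(P||Q) ≥ 0 for all distributions P, Q.

D_KL(P||Q) = Σ p(x) log(p(x)/q(x))
Term by term:
  x=0: 7/16 × log_2[(7/16)/(7/18)] = 0.0743
  x=1: 9/16 × log_2[(9/16)/(11/18)] = -0.0673
D_KL(P||Q) = 0.0071 bits

D_KL(P||Q) = 0.0071 ≥ 0 ✓

This non-negativity is a fundamental property: relative entropy cannot be negative because it measures how different Q is from P.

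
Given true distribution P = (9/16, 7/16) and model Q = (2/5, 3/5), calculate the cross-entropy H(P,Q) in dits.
0.3209 dits

Cross-entropy: H(P,Q) = -Σ p(x) log q(x)

Alternatively: H(P,Q) = H(P) + D_KL(P||Q)
H(P) = 0.2976 dits
D_KL(P||Q) = 0.0233 dits

H(P,Q) = 0.2976 + 0.0233 = 0.3209 dits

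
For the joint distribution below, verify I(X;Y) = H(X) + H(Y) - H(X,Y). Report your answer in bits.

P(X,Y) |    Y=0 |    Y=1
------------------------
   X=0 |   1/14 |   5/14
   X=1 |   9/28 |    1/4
I(X;Y) = 0.1231 bits

Mutual information has multiple equivalent forms:
- I(X;Y) = H(X) - H(X|Y)
- I(X;Y) = H(Y) - H(Y|X)
- I(X;Y) = H(X) + H(Y) - H(X,Y)

Computing all quantities:
H(X) = 0.9852, H(Y) = 0.9666, H(X,Y) = 1.8288
H(X|Y) = 0.8622, H(Y|X) = 0.8436

Verification:
H(X) - H(X|Y) = 0.9852 - 0.8622 = 0.1231
H(Y) - H(Y|X) = 0.9666 - 0.8436 = 0.1231
H(X) + H(Y) - H(X,Y) = 0.9852 + 0.9666 - 1.8288 = 0.1231

All forms give I(X;Y) = 0.1231 bits. ✓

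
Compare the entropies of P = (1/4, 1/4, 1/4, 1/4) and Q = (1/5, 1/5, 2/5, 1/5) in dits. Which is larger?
P

Computing entropies in dits:
H(P) = 0.6021
H(Q) = 0.5786

Distribution P has higher entropy.

Intuition: The distribution closer to uniform (more spread out) has higher entropy.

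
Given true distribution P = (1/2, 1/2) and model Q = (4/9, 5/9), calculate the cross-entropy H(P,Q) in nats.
0.6994 nats

Cross-entropy: H(P,Q) = -Σ p(x) log q(x)

Alternatively: H(P,Q) = H(P) + D_KL(P||Q)
H(P) = 0.6931 nats
D_KL(P||Q) = 0.0062 nats

H(P,Q) = 0.6931 + 0.0062 = 0.6994 nats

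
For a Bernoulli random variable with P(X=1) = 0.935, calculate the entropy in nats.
0.2405 nats

The binary entropy function is:
H(p) = -p log(p) - (1-p) log(1-p)

H(0.935) = -0.935 × log_e(0.935) - 0.065 × log_e(0.065)
H(0.935) = 0.2405 nats

Note: Binary entropy is maximized at p=0.5 (H=1 bit) and minimized at p=0 or p=1 (H=0).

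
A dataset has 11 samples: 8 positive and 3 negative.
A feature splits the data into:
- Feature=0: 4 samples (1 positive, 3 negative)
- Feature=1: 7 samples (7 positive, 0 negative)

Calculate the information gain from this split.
0.5503 bits

Information Gain = H(Y) - H(Y|Feature)

Before split:
P(positive) = 8/11 = 0.7273
H(Y) = 0.8454 bits

After split:
Feature=0: H = 0.8113 bits (weight = 4/11)
Feature=1: H = 0.0000 bits (weight = 7/11)
H(Y|Feature) = (4/11)×0.8113 + (7/11)×0.0000 = 0.2950 bits

Information Gain = 0.8454 - 0.2950 = 0.5503 bits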